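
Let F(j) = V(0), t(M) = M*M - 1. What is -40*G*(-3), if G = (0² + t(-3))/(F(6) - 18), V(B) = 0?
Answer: -160/3 ≈ -53.333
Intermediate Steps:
t(M) = -1 + M² (t(M) = M² - 1 = -1 + M²)
F(j) = 0
G = -4/9 (G = (0² + (-1 + (-3)²))/(0 - 18) = (0 + (-1 + 9))/(-18) = (0 + 8)*(-1/18) = 8*(-1/18) = -4/9 ≈ -0.44444)
-40*G*(-3) = -40*(-4/9)*(-3) = (160/9)*(-3) = -160/3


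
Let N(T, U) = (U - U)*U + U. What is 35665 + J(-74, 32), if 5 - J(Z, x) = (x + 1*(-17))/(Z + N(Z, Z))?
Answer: 5279175/148 ≈ 35670.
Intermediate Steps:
N(T, U) = U (N(T, U) = 0*U + U = 0 + U = U)
J(Z, x) = 5 - (-17 + x)/(2*Z) (J(Z, x) = 5 - (x + 1*(-17))/(Z + Z) = 5 - (x - 17)/(2*Z) = 5 - (-17 + x)*1/(2*Z) = 5 - (-17 + x)/(2*Z))
35665 + J(-74, 32) = 35665 + (½)*(17 - 1*32 + 10*(-74))/(-74) = 35665 + (½)*(-1/74)*(17 - 32 - 740) = 35665 + (½)*(-1/74)*(-755) = 35665 + 755/148 = 5279175/148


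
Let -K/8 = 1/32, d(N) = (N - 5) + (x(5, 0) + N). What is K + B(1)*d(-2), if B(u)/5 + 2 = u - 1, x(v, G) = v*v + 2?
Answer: -721/4 ≈ -180.25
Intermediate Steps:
x(v, G) = 2 + v² (x(v, G) = v² + 2 = 2 + v²)
d(N) = 22 + 2*N (d(N) = (N - 5) + ((2 + 5²) + N) = (-5 + N) + ((2 + 25) + N) = (-5 + N) + (27 + N) = 22 + 2*N)
B(u) = -15 + 5*u (B(u) = -10 + 5*(u - 1) = -10 + 5*(-1 + u) = -10 + (-5 + 5*u) = -15 + 5*u)
K = -¼ (K = -8/32 = -8*1/32 = -¼ ≈ -0.25000)
K + B(1)*d(-2) = -¼ + (-15 + 5*1)*(22 + 2*(-2)) = -¼ + (-15 + 5)*(22 - 4) = -¼ - 10*18 = -¼ - 180 = -721/4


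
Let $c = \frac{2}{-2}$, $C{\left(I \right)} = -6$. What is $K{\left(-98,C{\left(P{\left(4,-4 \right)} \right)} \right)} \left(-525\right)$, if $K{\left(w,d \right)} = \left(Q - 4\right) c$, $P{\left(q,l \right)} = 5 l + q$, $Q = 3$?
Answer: $-525$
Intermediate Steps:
$P{\left(q,l \right)} = q + 5 l$
$c = -1$ ($c = 2 \left(- \frac{1}{2}\right) = -1$)
$K{\left(w,d \right)} = 1$ ($K{\left(w,d \right)} = \left(3 - 4\right) \left(-1\right) = \left(-1\right) \left(-1\right) = 1$)
$K{\left(-98,C{\left(P{\left(4,-4 \right)} \right)} \right)} \left(-525\right) = 1 \left(-525\right) = -525$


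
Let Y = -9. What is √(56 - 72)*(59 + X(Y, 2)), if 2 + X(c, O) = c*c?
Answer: 552*I ≈ 552.0*I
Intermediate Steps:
X(c, O) = -2 + c² (X(c, O) = -2 + c*c = -2 + c²)
√(56 - 72)*(59 + X(Y, 2)) = √(56 - 72)*(59 + (-2 + (-9)²)) = √(-16)*(59 + (-2 + 81)) = (4*I)*(59 + 79) = (4*I)*138 = 552*I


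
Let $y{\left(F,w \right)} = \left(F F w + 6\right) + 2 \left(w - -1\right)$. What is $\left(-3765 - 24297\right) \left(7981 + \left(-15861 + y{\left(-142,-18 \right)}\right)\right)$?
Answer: $10407073320$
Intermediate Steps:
$y{\left(F,w \right)} = 8 + 2 w + w F^{2}$ ($y{\left(F,w \right)} = \left(F^{2} w + 6\right) + 2 \left(w + 1\right) = \left(w F^{2} + 6\right) + 2 \left(1 + w\right) = \left(6 + w F^{2}\right) + \left(2 + 2 w\right) = 8 + 2 w + w F^{2}$)
$\left(-3765 - 24297\right) \left(7981 + \left(-15861 + y{\left(-142,-18 \right)}\right)\right) = \left(-3765 - 24297\right) \left(7981 + \left(-15861 + \left(8 + 2 \left(-18\right) - 18 \left(-142\right)^{2}\right)\right)\right) = - 28062 \left(7981 - 378841\right) = \left(-28062\right) \left(-370860\right) = 10407073320$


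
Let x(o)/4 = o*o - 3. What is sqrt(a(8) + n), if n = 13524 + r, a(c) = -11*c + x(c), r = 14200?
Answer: 2*sqrt(6970) ≈ 166.97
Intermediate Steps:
x(o) = -12 + 4*o**2 (x(o) = 4*(o*o - 3) = 4*(o**2 - 3) = 4*(-3 + o**2) = -12 + 4*o**2)
a(c) = -12 - 11*c + 4*c**2 (a(c) = -11*c + (-12 + 4*c**2) = -12 - 11*c + 4*c**2)
n = 27724 (n = 13524 + 14200 = 27724)
sqrt(a(8) + n) = sqrt((-12 - 11*8 + 4*8**2) + 27724) = sqrt((-12 - 88 + 4*64) + 27724) = sqrt((-12 - 88 + 256) + 27724) = sqrt(156 + 27724) = sqrt(27880) = 2*sqrt(6970)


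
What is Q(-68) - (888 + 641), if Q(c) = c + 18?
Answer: -1579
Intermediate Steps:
Q(c) = 18 + c
Q(-68) - (888 + 641) = (18 - 68) - (888 + 641) = -50 - 1*1529 = -50 - 1529 = -1579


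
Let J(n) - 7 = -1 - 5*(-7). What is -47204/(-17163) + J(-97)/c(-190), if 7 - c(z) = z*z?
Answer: 567676763/206488053 ≈ 2.7492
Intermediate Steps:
c(z) = 7 - z² (c(z) = 7 - z*z = 7 - z²)
J(n) = 41 (J(n) = 7 + (-1 - 5*(-7)) = 7 + (-1 + 35) = 7 + 34 = 41)
-47204/(-17163) + J(-97)/c(-190) = -47204/(-17163) + 41/(7 - 1*(-190)²) = -47204*(-1/17163) + 41/(7 - 1*36100) = 47204/17163 + 41/(7 - 36100) = 47204/17163 + 41/(-36093) = 47204/17163 + 41*(-1/36093) = 47204/17163 - 41/36093 = 567676763/206488053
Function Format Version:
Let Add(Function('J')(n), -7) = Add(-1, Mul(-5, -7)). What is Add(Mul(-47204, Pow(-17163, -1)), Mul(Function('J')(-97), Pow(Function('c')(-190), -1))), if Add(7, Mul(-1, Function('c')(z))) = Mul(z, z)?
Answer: Rational(567676763, 206488053) ≈ 2.7492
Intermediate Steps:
Function('c')(z) = Add(7, Mul(-1, Pow(z, 2))) (Function('c')(z) = Add(7, Mul(-1, Mul(z, z))) = Add(7, Mul(-1, Pow(z, 2))))
Function('J')(n) = 41 (Function('J')(n) = Add(7, Add(-1, Mul(-5, -7))) = Add(7, Add(-1, 35)) = Add(7, 34) = 41)
Add(Mul(-47204, Pow(-17163, -1)), Mul(Function('J')(-97), Pow(Function('c')(-190), -1))) = Add(Mul(-47204, Pow(-17163, -1)), Mul(41, Pow(Add(7, Mul(-1, Pow(-190, 2))), -1))) = Add(Mul(-47204, Rational(-1, 17163)), Mul(41, Pow(Add(7, Mul(-1, 36100)), -1))) = Add(Rational(47204, 17163), Mul(41, Pow(Add(7, -36100), -1))) = Add(Rational(47204, 17163), Mul(41, Pow(-36093, -1))) = Add(Rational(47204, 17163), Mul(41, Rational(-1, 36093))) = Add(Rational(47204, 17163), Rational(-41, 36093)) = Rational(567676763, 206488053)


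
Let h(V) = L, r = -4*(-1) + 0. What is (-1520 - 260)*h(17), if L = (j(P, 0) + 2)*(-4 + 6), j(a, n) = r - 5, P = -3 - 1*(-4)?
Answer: -3560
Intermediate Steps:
r = 4 (r = 4 + 0 = 4)
P = 1 (P = -3 + 4 = 1)
j(a, n) = -1 (j(a, n) = 4 - 5 = -1)
L = 2 (L = (-1 + 2)*(-4 + 6) = 1*2 = 2)
h(V) = 2
(-1520 - 260)*h(17) = (-1520 - 260)*2 = -1780*2 = -3560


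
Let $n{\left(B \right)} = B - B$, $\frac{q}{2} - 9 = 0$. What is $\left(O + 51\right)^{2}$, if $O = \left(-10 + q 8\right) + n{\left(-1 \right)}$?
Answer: $34225$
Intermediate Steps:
$q = 18$ ($q = 18 + 2 \cdot 0 = 18 + 0 = 18$)
$n{\left(B \right)} = 0$
$O = 134$ ($O = \left(-10 + 18 \cdot 8\right) + 0 = \left(-10 + 144\right) + 0 = 134 + 0 = 134$)
$\left(O + 51\right)^{2} = \left(134 + 51\right)^{2} = 185^{2} = 34225$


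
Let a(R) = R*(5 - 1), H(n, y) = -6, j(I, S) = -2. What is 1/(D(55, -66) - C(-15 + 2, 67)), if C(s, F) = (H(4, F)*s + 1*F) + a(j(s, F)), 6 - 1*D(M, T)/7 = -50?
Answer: 1/255 ≈ 0.0039216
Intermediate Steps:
a(R) = 4*R (a(R) = R*4 = 4*R)
D(M, T) = 392 (D(M, T) = 42 - 7*(-50) = 42 + 350 = 392)
C(s, F) = -8 + F - 6*s (C(s, F) = (-6*s + 1*F) + 4*(-2) = (-6*s + F) - 8 = (F - 6*s) - 8 = -8 + F - 6*s)
1/(D(55, -66) - C(-15 + 2, 67)) = 1/(392 - (-8 + 67 - 6*(-15 + 2))) = 1/(392 - (-8 + 67 - 6*(-13))) = 1/(392 - (-8 + 67 + 78)) = 1/(392 - 1*137) = 1/(392 - 137) = 1/255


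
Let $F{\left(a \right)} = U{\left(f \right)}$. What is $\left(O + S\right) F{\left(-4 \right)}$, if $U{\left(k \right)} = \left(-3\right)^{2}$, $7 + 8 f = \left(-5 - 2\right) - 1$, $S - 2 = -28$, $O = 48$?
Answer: $198$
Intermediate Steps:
$S = -26$ ($S = 2 - 28 = -26$)
$f = - \frac{15}{8}$ ($f = - \frac{7}{8} + \frac{\left(-5 - 2\right) - 1}{8} = - \frac{7}{8} + \frac{-7 - 1}{8} = - \frac{7}{8} + \frac{1}{8} \left(-8\right) = - \frac{7}{8} - 1 = - \frac{15}{8} \approx -1.875$)
$U{\left(k \right)} = 9$
$F{\left(a \right)} = 9$
$\left(O + S\right) F{\left(-4 \right)} = \left(48 - 26\right) 9 = 22 \cdot 9 = 198$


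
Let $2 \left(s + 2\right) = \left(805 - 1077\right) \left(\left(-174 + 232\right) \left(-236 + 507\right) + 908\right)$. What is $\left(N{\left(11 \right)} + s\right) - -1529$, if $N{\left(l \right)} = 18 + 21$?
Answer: $-2259570$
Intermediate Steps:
$s = -2261138$ ($s = -2 + \frac{\left(805 - 1077\right) \left(\left(-174 + 232\right) \left(-236 + 507\right) + 908\right)}{2} = -2 + \frac{\left(-272\right) \left(58 \cdot 271 + 908\right)}{2} = -2 + \frac{\left(-272\right) \left(15718 + 908\right)}{2} = -2 + \frac{\left(-272\right) 16626}{2} = -2 + \frac{1}{2} \left(-4522272\right) = -2 - 2261136 = -2261138$)
$N{\left(l \right)} = 39$
$\left(N{\left(11 \right)} + s\right) - -1529 = \left(39 - 2261138\right) - -1529 = -2261099 + 1529 = -2259570$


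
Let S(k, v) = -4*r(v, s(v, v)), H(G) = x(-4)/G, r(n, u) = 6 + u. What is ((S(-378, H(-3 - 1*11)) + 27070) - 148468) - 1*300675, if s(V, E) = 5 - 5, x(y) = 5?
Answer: -422097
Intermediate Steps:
s(V, E) = 0
H(G) = 5/G
S(k, v) = -24 (S(k, v) = -4*(6 + 0) = -4*6 = -24)
((S(-378, H(-3 - 1*11)) + 27070) - 148468) - 1*300675 = ((-24 + 27070) - 148468) - 1*300675 = (27046 - 148468) - 300675 = -121422 - 300675 = -422097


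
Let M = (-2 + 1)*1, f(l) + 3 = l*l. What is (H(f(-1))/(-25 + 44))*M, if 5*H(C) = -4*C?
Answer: -8/95 ≈ -0.084211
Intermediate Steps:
f(l) = -3 + l**2 (f(l) = -3 + l*l = -3 + l**2)
H(C) = -4*C/5 (H(C) = (-4*C)/5 = -4*C/5)
M = -1 (M = -1*1 = -1)
(H(f(-1))/(-25 + 44))*M = ((-4*(-3 + (-1)**2)/5)/(-25 + 44))*(-1) = ((-4*(-3 + 1)/5)/19)*(-1) = ((-4/5*(-2))/19)*(-1) = ((1/19)*(8/5))*(-1) = (8/95)*(-1) = -8/95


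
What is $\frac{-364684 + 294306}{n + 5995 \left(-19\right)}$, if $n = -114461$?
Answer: $\frac{35189}{114183} \approx 0.30818$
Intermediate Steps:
$\frac{-364684 + 294306}{n + 5995 \left(-19\right)} = \frac{-364684 + 294306}{-114461 + 5995 \left(-19\right)} = - \frac{70378}{-114461 - 113905} = - \frac{70378}{-228366} = \left(-70378\right) \left(- \frac{1}{228366}\right) = \frac{35189}{114183}$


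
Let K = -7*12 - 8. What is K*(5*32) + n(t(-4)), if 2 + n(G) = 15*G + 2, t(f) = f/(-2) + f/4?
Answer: -14705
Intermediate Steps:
t(f) = -f/4 (t(f) = f*(-½) + f*(¼) = -f/2 + f/4 = -f/4)
n(G) = 15*G (n(G) = -2 + (15*G + 2) = -2 + (2 + 15*G) = 15*G)
K = -92 (K = -84 - 8 = -92)
K*(5*32) + n(t(-4)) = -460*32 + 15*(-¼*(-4)) = -92*160 + 15*1 = -14720 + 15 = -14705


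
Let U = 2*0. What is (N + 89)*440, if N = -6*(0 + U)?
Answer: 39160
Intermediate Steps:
U = 0
N = 0 (N = -6*(0 + 0) = -6*0 = 0)
(N + 89)*440 = (0 + 89)*440 = 89*440 = 39160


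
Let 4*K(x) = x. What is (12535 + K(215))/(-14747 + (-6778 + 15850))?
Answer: -10071/4540 ≈ -2.2183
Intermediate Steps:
K(x) = x/4
(12535 + K(215))/(-14747 + (-6778 + 15850)) = (12535 + (¼)*215)/(-14747 + (-6778 + 15850)) = (12535 + 215/4)/(-14747 + 9072) = (50355/4)/(-5675) = (50355/4)*(-1/5675) = -10071/4540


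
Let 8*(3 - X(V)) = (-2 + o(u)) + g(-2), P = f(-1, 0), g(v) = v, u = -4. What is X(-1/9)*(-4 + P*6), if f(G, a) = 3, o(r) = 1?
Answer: 189/4 ≈ 47.250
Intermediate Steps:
P = 3
X(V) = 27/8 (X(V) = 3 - ((-2 + 1) - 2)/8 = 3 - (-1 - 2)/8 = 3 - ⅛*(-3) = 3 + 3/8 = 27/8)
X(-1/9)*(-4 + P*6) = 27*(-4 + 3*6)/8 = 27*(-4 + 18)/8 = (27/8)*14 = 189/4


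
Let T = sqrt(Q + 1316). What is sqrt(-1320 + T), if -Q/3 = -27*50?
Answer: sqrt(-1320 + sqrt(5366)) ≈ 35.309*I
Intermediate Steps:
Q = 4050 (Q = -(-81)*50 = -3*(-1350) = 4050)
T = sqrt(5366) (T = sqrt(4050 + 1316) = sqrt(5366) ≈ 73.253)
sqrt(-1320 + T) = sqrt(-1320 + sqrt(5366))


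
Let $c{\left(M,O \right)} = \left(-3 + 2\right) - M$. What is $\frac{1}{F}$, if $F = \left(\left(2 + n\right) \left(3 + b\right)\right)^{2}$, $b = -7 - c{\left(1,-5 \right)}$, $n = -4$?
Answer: $\frac{1}{16} \approx 0.0625$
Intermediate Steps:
$c{\left(M,O \right)} = -1 - M$
$b = -5$ ($b = -7 - \left(-1 - 1\right) = -7 - -2 = -7 + 2 = -5$)
$F = 16$ ($F = \left(\left(2 - 4\right) \left(3 - 5\right)\right)^{2} = \left(\left(-2\right) \left(-2\right)\right)^{2} = 4^{2} = 16$)
$\frac{1}{F} = \frac{1}{16}$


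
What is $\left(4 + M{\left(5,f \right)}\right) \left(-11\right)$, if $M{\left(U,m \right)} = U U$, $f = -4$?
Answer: $-319$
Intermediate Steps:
$M{\left(U,m \right)} = U^{2}$
$\left(4 + M{\left(5,f \right)}\right) \left(-11\right) = \left(4 + 5^{2}\right) \left(-11\right) = \left(4 + 25\right) \left(-11\right) = 29 \left(-11\right) = -319$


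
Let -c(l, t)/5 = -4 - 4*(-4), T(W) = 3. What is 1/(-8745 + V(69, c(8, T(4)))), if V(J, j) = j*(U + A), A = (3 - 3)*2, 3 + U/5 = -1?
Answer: -1/7545 ≈ -0.00013254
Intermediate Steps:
U = -20 (U = -15 + 5*(-1) = -15 - 5 = -20)
A = 0 (A = 0*2 = 0)
c(l, t) = -60 (c(l, t) = -5*(-4 - 4*(-4)) = -5*(-4 + 16) = -5*12 = -60)
V(J, j) = -20*j (V(J, j) = j*(-20 + 0) = j*(-20) = -20*j)
1/(-8745 + V(69, c(8, T(4)))) = 1/(-8745 - 20*(-60)) = 1/(-8745 + 1200) = 1/(-7545) = -1/7545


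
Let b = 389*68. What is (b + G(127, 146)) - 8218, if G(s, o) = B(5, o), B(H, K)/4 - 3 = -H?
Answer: 18226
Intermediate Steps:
B(H, K) = 12 - 4*H (B(H, K) = 12 + 4*(-H) = 12 - 4*H)
G(s, o) = -8 (G(s, o) = 12 - 4*5 = 12 - 20 = -8)
b = 26452
(b + G(127, 146)) - 8218 = (26452 - 8) - 8218 = 26444 - 8218 = 18226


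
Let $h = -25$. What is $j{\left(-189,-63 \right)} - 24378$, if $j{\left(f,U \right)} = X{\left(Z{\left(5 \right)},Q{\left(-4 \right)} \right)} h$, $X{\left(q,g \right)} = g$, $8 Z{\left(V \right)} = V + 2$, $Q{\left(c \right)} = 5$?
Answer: $-24503$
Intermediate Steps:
$Z{\left(V \right)} = \frac{1}{4} + \frac{V}{8}$ ($Z{\left(V \right)} = \frac{V + 2}{8} = \frac{2 + V}{8} = \frac{1}{4} + \frac{V}{8}$)
$j{\left(f,U \right)} = -125$ ($j{\left(f,U \right)} = 5 \left(-25\right) = -125$)
$j{\left(-189,-63 \right)} - 24378 = -125 - 24378 = -24503$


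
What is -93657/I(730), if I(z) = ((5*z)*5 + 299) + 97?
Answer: -93657/18646 ≈ -5.0229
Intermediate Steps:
I(z) = 396 + 25*z (I(z) = (25*z + 299) + 97 = (299 + 25*z) + 97 = 396 + 25*z)
-93657/I(730) = -93657/(396 + 25*730) = -93657/(396 + 18250) = -93657/18646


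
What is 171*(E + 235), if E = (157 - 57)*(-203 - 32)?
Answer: -3978315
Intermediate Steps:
E = -23500 (E = 100*(-235) = -23500)
171*(E + 235) = 171*(-23500 + 235) = 171*(-23265) = -3978315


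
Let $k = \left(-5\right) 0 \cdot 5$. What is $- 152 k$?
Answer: $0$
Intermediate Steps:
$k = 0$ ($k = 0 \cdot 5 = 0$)
$- 152 k = \left(-152\right) 0 = 0$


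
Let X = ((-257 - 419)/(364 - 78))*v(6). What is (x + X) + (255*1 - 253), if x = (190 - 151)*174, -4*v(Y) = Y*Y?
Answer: 74902/11 ≈ 6809.3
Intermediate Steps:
v(Y) = -Y²/4 (v(Y) = -Y*Y/4 = -Y²/4)
x = 6786 (x = 39*174 = 6786)
X = 234/11 (X = ((-257 - 419)/(364 - 78))*(-¼*6²) = (-676/286)*(-¼*36) = -676*1/286*(-9) = -26/11*(-9) = 234/11 ≈ 21.273)
(x + X) + (255*1 - 253) = (6786 + 234/11) + (255*1 - 253) = 74880/11 + (255 - 253) = 74880/11 + 2 = 74902/11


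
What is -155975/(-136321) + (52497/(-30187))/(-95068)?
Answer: 447626974696637/391216420862836 ≈ 1.1442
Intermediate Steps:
-155975/(-136321) + (52497/(-30187))/(-95068) = -155975*(-1/136321) + (52497*(-1/30187))*(-1/95068) = 155975/136321 - 52497/30187*(-1/95068) = 155975/136321 + 52497/2869817716 = 447626974696637/391216420862836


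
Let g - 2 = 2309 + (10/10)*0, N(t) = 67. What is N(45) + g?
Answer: 2378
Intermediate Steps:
g = 2311 (g = 2 + (2309 + (10/10)*0) = 2 + (2309 + ((⅒)*10)*0) = 2 + (2309 + 1*0) = 2 + (2309 + 0) = 2 + 2309 = 2311)
N(45) + g = 67 + 2311 = 2378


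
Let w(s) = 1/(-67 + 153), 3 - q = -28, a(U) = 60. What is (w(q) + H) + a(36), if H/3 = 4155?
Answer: 1077151/86 ≈ 12525.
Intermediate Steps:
H = 12465 (H = 3*4155 = 12465)
q = 31 (q = 3 - 1*(-28) = 3 + 28 = 31)
w(s) = 1/86
(w(q) + H) + a(36) = (1/86 + 12465) + 60 = 1071991/86 + 60 = 1077151/86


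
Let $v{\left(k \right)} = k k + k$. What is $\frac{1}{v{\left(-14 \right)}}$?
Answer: $\frac{1}{182} \approx 0.0054945$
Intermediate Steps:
$v{\left(k \right)} = k + k^{2}$ ($v{\left(k \right)} = k^{2} + k = k + k^{2}$)
$\frac{1}{v{\left(-14 \right)}} = \frac{1}{\left(-14\right) \left(1 - 14\right)} = \frac{1}{\left(-14\right) \left(-13\right)} = \frac{1}{182}$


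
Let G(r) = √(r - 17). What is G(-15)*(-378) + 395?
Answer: 395 - 1512*I*√2 ≈ 395.0 - 2138.3*I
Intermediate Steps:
G(r) = √(-17 + r)
G(-15)*(-378) + 395 = √(-17 - 15)*(-378) + 395 = √(-32)*(-378) + 395 = (4*I*√2)*(-378) + 395 = -1512*I*√2 + 395 = 395 - 1512*I*√2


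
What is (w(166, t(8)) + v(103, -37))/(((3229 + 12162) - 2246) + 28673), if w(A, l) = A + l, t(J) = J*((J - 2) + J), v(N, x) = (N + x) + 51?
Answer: 395/41818 ≈ 0.0094457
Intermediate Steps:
v(N, x) = 51 + N + x
t(J) = J*(-2 + 2*J) (t(J) = J*((-2 + J) + J) = J*(-2 + 2*J))
(w(166, t(8)) + v(103, -37))/(((3229 + 12162) - 2246) + 28673) = ((166 + 2*8*(-1 + 8)) + (51 + 103 - 37))/(((3229 + 12162) - 2246) + 28673) = ((166 + 2*8*7) + 117)/((15391 - 2246) + 28673) = ((166 + 112) + 117)/(13145 + 28673) = (278 + 117)/41818 = 395*(1/41818) = 395/41818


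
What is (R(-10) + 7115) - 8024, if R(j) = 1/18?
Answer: -16361/18 ≈ -908.94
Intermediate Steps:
R(j) = 1/18
(R(-10) + 7115) - 8024 = (1/18 + 7115) - 8024 = 128071/18 - 8024 = -16361/18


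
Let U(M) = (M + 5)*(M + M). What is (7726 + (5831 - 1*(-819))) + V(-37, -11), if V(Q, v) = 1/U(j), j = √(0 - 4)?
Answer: 833807/58 - 5*I/116 ≈ 14376.0 - 0.043103*I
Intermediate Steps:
j = 2*I (j = √(-4) = 2*I ≈ 2.0*I)
U(M) = 2*M*(5 + M) (U(M) = (5 + M)*(2*M) = 2*M*(5 + M))
V(Q, v) = -I*(5 - 2*I)/116 (V(Q, v) = 1/(2*(2*I)*(5 + 2*I)) = 1/(4*I*(5 + 2*I)) = -I*(5 - 2*I)/116)
(7726 + (5831 - 1*(-819))) + V(-37, -11) = (7726 + (5831 - 1*(-819))) + I*(-5 + 2*I)/116 = (7726 + (5831 + 819)) + I*(-5 + 2*I)/116 = (7726 + 6650) + I*(-5 + 2*I)/116 = 14376 + I*(-5 + 2*I)/116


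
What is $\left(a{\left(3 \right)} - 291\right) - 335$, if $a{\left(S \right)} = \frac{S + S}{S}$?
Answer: $-624$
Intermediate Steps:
$a{\left(S \right)} = 2$ ($a{\left(S \right)} = \frac{2 S}{S} = 2$)
$\left(a{\left(3 \right)} - 291\right) - 335 = \left(2 - 291\right) - 335 = -289 - 335 = -624$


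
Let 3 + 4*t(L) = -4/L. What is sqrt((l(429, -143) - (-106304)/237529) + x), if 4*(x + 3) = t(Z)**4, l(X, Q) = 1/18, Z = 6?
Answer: I*sqrt(10858719334763999)/68408352 ≈ 1.5233*I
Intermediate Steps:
t(L) = -3/4 - 1/L (t(L) = -3/4 + (-4/L)/4 = -3/4 - 1/L)
l(X, Q) = 1/18
x = -234191/82944 (x = -3 + (-3/4 - 1/6)**4/4 = -3 + (-11/12)**4/4 = -3 + (1/4)*(14641/20736) = -3 + 14641/82944 = -234191/82944 ≈ -2.8235)
sqrt((l(429, -143) - (-106304)/237529) + x) = sqrt((1/18 - (-106304)/237529) - 234191/82944) = sqrt((1/18 - 1*(-106304/237529)) - 234191/82944) = sqrt((1/18 + 106304/237529) - 234191/82944) = sqrt(2151001/4275522 - 234191/82944) = sqrt(-45715341431/19701605376) = I*sqrt(10858719334763999)/68408352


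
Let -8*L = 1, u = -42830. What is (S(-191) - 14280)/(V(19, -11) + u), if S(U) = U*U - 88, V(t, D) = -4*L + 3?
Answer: -4914/9517 ≈ -0.51634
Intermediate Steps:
L = -1/8 (L = -1/8*1 = -1/8 ≈ -0.12500)
V(t, D) = 7/2 (V(t, D) = -4*(-1/8) + 3 = 1/2 + 3 = 7/2)
S(U) = -88 + U**2 (S(U) = U**2 - 88 = -88 + U**2)
(S(-191) - 14280)/(V(19, -11) + u) = ((-88 + (-191)**2) - 14280)/(7/2 - 42830) = ((-88 + 36481) - 14280)/(-85653/2) = (36393 - 14280)*(-2/85653) = 22113*(-2/85653) = -4914/9517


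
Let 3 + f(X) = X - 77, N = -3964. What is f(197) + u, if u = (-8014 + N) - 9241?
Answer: -21102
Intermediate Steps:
u = -21219 (u = (-8014 - 3964) - 9241 = -11978 - 9241 = -21219)
f(X) = -80 + X (f(X) = -3 + (X - 77) = -3 + (-77 + X) = -80 + X)
f(197) + u = (-80 + 197) - 21219 = 117 - 21219 = -21102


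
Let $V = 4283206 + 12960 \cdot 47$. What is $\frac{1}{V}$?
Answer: $\frac{1}{4892326} \approx 2.044 \cdot 10^{-7}$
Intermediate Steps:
$V = 4892326$ ($V = 4283206 + 609120 = 4892326$)
$\frac{1}{V} = \frac{1}{4892326}$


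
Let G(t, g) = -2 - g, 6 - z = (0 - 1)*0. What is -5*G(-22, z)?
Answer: 40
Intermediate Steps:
z = 6 (z = 6 - (0 - 1)*0 = 6 - (-1)*0 = 6 - 1*0 = 6 + 0 = 6)
-5*G(-22, z) = -5*(-2 - 1*6) = -5*(-2 - 6) = -5*(-8) = 40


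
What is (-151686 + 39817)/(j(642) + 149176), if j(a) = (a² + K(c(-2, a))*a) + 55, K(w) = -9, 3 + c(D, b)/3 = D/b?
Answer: -111869/555617 ≈ -0.20134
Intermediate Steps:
c(D, b) = -9 + 3*D/b (c(D, b) = -9 + 3*(D/b) = -9 + 3*D/b)
j(a) = 55 + a² - 9*a (j(a) = (a² - 9*a) + 55 = 55 + a² - 9*a)
(-151686 + 39817)/(j(642) + 149176) = (-151686 + 39817)/((55 + 642² - 9*642) + 149176) = -111869/((55 + 412164 - 5778) + 149176) = -111869/(406441 + 149176) = -111869/555617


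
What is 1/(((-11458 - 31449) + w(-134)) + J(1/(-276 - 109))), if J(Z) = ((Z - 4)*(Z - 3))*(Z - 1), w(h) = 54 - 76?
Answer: -57066625/2450500763481 ≈ -2.3288e-5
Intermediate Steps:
w(h) = -22
J(Z) = (-1 + Z)*(-4 + Z)*(-3 + Z) (J(Z) = ((-4 + Z)*(-3 + Z))*(-1 + Z) = (-1 + Z)*(-4 + Z)*(-3 + Z))
1/(((-11458 - 31449) + w(-134)) + J(1/(-276 - 109))) = 1/(((-11458 - 31449) - 22) + (-12 + (1/(-276 - 109))³ - 8/(-276 - 109)² + 19/(-276 - 109))) = 1/((-42907 - 22) + (-12 + (1/(-385))³ - 8*(1/(-385))² + 19/(-385))) = 1/(-42929 + (-12 + (-1/385)³ - 8*(-1/385)² + 19*(-1/385))) = 1/(-42929 + (-12 - 1/57066625 - 8*1/148225 - 19/385)) = 1/(-42929 + (-12 - 1/57066625 - 8/148225 - 19/385)) = 1/(-42929 - 687618856/57066625) = 1/(-2450500763481/57066625) = -57066625/2450500763481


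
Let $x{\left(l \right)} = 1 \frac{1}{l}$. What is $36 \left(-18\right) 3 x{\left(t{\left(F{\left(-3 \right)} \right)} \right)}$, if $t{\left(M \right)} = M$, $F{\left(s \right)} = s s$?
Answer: $-216$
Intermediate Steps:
$F{\left(s \right)} = s^{2}$
$x{\left(l \right)} = \frac{1}{l}$
$36 \left(-18\right) 3 x{\left(t{\left(F{\left(-3 \right)} \right)} \right)} = 36 \left(-18\right) \frac{3}{\left(-3\right)^{2}} = - 648 \cdot \frac{3}{9} = - 648 \cdot 3 \cdot \frac{1}{9} = \left(-648\right) \frac{1}{3} = -216$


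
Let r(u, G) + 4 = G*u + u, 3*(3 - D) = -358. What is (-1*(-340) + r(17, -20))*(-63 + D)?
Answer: 2314/3 ≈ 771.33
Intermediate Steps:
D = 367/3 (D = 3 - ⅓*(-358) = 3 + 358/3 = 367/3 ≈ 122.33)
r(u, G) = -4 + u + G*u (r(u, G) = -4 + (G*u + u) = -4 + (u + G*u) = -4 + u + G*u)
(-1*(-340) + r(17, -20))*(-63 + D) = (-1*(-340) + (-4 + 17 - 20*17))*(-63 + 367/3) = (340 + (-4 + 17 - 340))*(178/3) = (340 - 327)*(178/3) = 13*(178/3) = 2314/3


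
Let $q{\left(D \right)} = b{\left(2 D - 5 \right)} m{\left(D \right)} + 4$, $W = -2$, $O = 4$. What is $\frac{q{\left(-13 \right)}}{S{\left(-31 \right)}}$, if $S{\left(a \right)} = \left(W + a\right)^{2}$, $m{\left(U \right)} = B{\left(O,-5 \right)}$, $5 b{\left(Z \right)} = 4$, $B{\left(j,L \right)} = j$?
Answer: $\frac{4}{605} \approx 0.0066116$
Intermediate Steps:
$b{\left(Z \right)} = \frac{4}{5}$ ($b{\left(Z \right)} = \frac{1}{5} \cdot 4 = \frac{4}{5}$)
$m{\left(U \right)} = 4$
$S{\left(a \right)} = \left(-2 + a\right)^{2}$
$q{\left(D \right)} = \frac{36}{5}$ ($q{\left(D \right)} = \frac{4}{5} \cdot 4 + 4 = \frac{16}{5} + 4 = \frac{36}{5}$)
$\frac{q{\left(-13 \right)}}{S{\left(-31 \right)}} = \frac{36}{5 \left(-2 - 31\right)^{2}} = \frac{36}{5 \left(-33\right)^{2}} = \frac{36}{5 \cdot 1089} = \frac{36}{5} \cdot \frac{1}{1089} = \frac{4}{605}$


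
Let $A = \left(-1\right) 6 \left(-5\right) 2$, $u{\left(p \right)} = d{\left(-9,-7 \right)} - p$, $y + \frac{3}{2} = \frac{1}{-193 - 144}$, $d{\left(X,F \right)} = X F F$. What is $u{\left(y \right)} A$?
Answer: $- \frac{8886630}{337} \approx -26370.0$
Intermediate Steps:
$d{\left(X,F \right)} = X F^{2}$ ($d{\left(X,F \right)} = F X F = X F^{2}$)
$y = - \frac{1013}{674}$ ($y = - \frac{3}{2} + \frac{1}{-193 - 144} = - \frac{3}{2} + \frac{1}{-337} = - \frac{3}{2} - \frac{1}{337} = - \frac{1013}{674} \approx -1.503$)
$u{\left(p \right)} = -441 - p$ ($u{\left(p \right)} = - 9 \left(-7\right)^{2} - p = \left(-9\right) 49 - p = -441 - p$)
$A = 60$ ($A = \left(-6\right) \left(-5\right) 2 = 30 \cdot 2 = 60$)
$u{\left(y \right)} A = \left(-441 - - \frac{1013}{674}\right) 60 = \left(-441 + \frac{1013}{674}\right) 60 = \left(- \frac{296221}{674}\right) 60 = - \frac{8886630}{337}$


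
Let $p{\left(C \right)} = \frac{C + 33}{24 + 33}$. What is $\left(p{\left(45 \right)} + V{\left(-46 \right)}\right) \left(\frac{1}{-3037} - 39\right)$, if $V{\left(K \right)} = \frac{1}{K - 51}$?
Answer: $- \frac{296465332}{5597191} \approx -52.967$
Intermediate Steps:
$V{\left(K \right)} = \frac{1}{-51 + K}$
$p{\left(C \right)} = \frac{11}{19} + \frac{C}{57}$ ($p{\left(C \right)} = \frac{33 + C}{57} = \left(33 + C\right) \frac{1}{57} = \frac{11}{19} + \frac{C}{57}$)
$\left(p{\left(45 \right)} + V{\left(-46 \right)}\right) \left(\frac{1}{-3037} - 39\right) = \left(\left(\frac{11}{19} + \frac{1}{57} \cdot 45\right) + \frac{1}{-51 - 46}\right) \left(\frac{1}{-3037} - 39\right) = \left(\left(\frac{11}{19} + \frac{15}{19}\right) + \frac{1}{-97}\right) \left(- \frac{1}{3037} - 39\right) = \left(\frac{26}{19} - \frac{1}{97}\right) \left(- \frac{118444}{3037}\right) = \frac{2503}{1843} \left(- \frac{118444}{3037}\right) = - \frac{296465332}{5597191}$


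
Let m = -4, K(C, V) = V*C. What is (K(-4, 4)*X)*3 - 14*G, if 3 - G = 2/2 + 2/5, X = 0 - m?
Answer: -1072/5 ≈ -214.40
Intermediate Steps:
K(C, V) = C*V
X = 4 (X = 0 - 1*(-4) = 0 + 4 = 4)
G = 8/5 (G = 3 - (2/2 + 2/5) = 3 - (2*(½) + 2*(⅕)) = 3 - (1 + ⅖) = 3 - 1*7/5 = 3 - 7/5 = 8/5 ≈ 1.6000)
(K(-4, 4)*X)*3 - 14*G = (-4*4*4)*3 - 14*8/5 = -16*4*3 - 112/5 = -64*3 - 112/5 = -192 - 112/5 = -1072/5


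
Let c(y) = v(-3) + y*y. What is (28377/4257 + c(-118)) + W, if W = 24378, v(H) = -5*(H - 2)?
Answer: 18131824/473 ≈ 38334.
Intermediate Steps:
v(H) = 10 - 5*H (v(H) = -5*(-2 + H) = 10 - 5*H)
c(y) = 25 + y**2 (c(y) = (10 - 5*(-3)) + y*y = (10 + 15) + y**2 = 25 + y**2)
(28377/4257 + c(-118)) + W = (28377/4257 + (25 + (-118)**2)) + 24378 = (28377*(1/4257) + (25 + 13924)) + 24378 = (3153/473 + 13949) + 24378 = 6601030/473 + 24378 = 18131824/473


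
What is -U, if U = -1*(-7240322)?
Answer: -7240322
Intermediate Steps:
U = 7240322
-U = -1*7240322 = -7240322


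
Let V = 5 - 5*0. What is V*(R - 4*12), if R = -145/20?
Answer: -1105/4 ≈ -276.25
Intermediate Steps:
R = -29/4 (R = -145*1/20 = -29/4 ≈ -7.2500)
V = 5 (V = 5 + 0 = 5)
V*(R - 4*12) = 5*(-29/4 - 4*12) = 5*(-29/4 - 48) = 5*(-221/4) = -1105/4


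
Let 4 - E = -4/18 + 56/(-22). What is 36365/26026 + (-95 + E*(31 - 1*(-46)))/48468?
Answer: 1140189935/810918108 ≈ 1.4060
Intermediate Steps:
E = 670/99 (E = 4 - (-4/18 + 56/(-22)) = 4 - (-4*1/18 + 56*(-1/22)) = 4 - (-2/9 - 28/11) = 4 - 1*(-274/99) = 4 + 274/99 = 670/99 ≈ 6.7677)
36365/26026 + (-95 + E*(31 - 1*(-46)))/48468 = 36365/26026 + (-95 + 670*(31 - 1*(-46))/99)/48468 = 36365*(1/26026) + (-95 + 670*(31 + 46)/99)*(1/48468) = 5195/3718 + (-95 + (670/99)*77)*(1/48468) = 5195/3718 + (-95 + 4690/9)*(1/48468) = 5195/3718 + (3835/9)*(1/48468) = 5195/3718 + 3835/436212 = 1140189935/810918108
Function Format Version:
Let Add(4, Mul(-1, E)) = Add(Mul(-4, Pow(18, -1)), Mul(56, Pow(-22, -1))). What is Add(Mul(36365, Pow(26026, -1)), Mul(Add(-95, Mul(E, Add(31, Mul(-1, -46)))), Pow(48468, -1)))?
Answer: Rational(1140189935, 810918108) ≈ 1.4060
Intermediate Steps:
E = Rational(670, 99) (E = Add(4, Mul(-1, Add(Mul(-4, Pow(18, -1)), Mul(56, Pow(-22, -1))))) = Add(4, Mul(-1, Add(Mul(-4, Rational(1, 18)), Mul(56, Rational(-1, 22))))) = Add(4, Mul(-1, Add(Rational(-2, 9), Rational(-28, 11)))) = Add(4, Mul(-1, Rational(-274, 99))) = Add(4, Rational(274, 99)) = Rational(670, 99) ≈ 6.7677)
Add(Mul(36365, Pow(26026, -1)), Mul(Add(-95, Mul(E, Add(31, Mul(-1, -46)))), Pow(48468, -1))) = Add(Mul(36365, Pow(26026, -1)), Mul(Add(-95, Mul(Rational(670, 99), Add(31, Mul(-1, -46)))), Pow(48468, -1))) = Add(Mul(36365, Rational(1, 26026)), Mul(Add(-95, Mul(Rational(670, 99), Add(31, 46))), Rational(1, 48468))) = Add(Rational(5195, 3718), Mul(Add(-95, Mul(Rational(670, 99), 77)), Rational(1, 48468))) = Add(Rational(5195, 3718), Mul(Add(-95, Rational(4690, 9)), Rational(1, 48468))) = Add(Rational(5195, 3718), Mul(Rational(3835, 9), Rational(1, 48468))) = Add(Rational(5195, 3718), Rational(3835, 436212)) = Rational(1140189935, 810918108)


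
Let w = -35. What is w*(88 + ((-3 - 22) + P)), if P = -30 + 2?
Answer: -1225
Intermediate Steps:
P = -28
w*(88 + ((-3 - 22) + P)) = -35*(88 + ((-3 - 22) - 28)) = -35*(88 + (-25 - 28)) = -35*(88 - 53) = -35*35 = -1225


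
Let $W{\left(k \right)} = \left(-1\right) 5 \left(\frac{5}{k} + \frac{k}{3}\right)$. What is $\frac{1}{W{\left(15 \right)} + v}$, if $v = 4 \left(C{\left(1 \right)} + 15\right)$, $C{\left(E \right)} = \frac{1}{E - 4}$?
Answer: $\frac{1}{32} \approx 0.03125$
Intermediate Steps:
$W{\left(k \right)} = - \frac{25}{k} - \frac{5 k}{3}$ ($W{\left(k \right)} = - 5 \left(\frac{5}{k} + k \frac{1}{3}\right) = - 5 \left(\frac{5}{k} + \frac{k}{3}\right) = - \frac{25}{k} - \frac{5 k}{3}$)
$C{\left(E \right)} = \frac{1}{-4 + E}$
$v = \frac{176}{3}$ ($v = 4 \left(\frac{1}{-4 + 1} + 15\right) = 4 \left(\frac{1}{-3} + 15\right) = 4 \left(- \frac{1}{3} + 15\right) = 4 \cdot \frac{44}{3} = \frac{176}{3} \approx 58.667$)
$\frac{1}{W{\left(15 \right)} + v} = \frac{1}{\left(- \frac{25}{15} - 25\right) + \frac{176}{3}} = \frac{1}{\left(\left(-25\right) \frac{1}{15} - 25\right) + \frac{176}{3}} = \frac{1}{\left(- \frac{5}{3} - 25\right) + \frac{176}{3}} = \frac{1}{- \frac{80}{3} + \frac{176}{3}} = \frac{1}{32}$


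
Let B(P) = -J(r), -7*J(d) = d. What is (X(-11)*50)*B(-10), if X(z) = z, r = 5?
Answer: -2750/7 ≈ -392.86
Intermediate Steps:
J(d) = -d/7
B(P) = 5/7 (B(P) = -(-1)*5/7 = -1*(-5/7) = 5/7)
(X(-11)*50)*B(-10) = -11*50*(5/7) = -550*5/7 = -2750/7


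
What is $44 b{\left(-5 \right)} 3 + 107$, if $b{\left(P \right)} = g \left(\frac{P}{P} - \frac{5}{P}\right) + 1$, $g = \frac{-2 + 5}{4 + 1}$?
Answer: $\frac{1987}{5} \approx 397.4$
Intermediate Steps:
$g = \frac{3}{5} \approx 0.6$
$b{\left(P \right)} = \frac{8}{5} - \frac{3}{P}$ ($b{\left(P \right)} = \frac{3 \left(\frac{P}{P} - \frac{5}{P}\right)}{5} + 1 = \frac{3 \left(1 - \frac{5}{P}\right)}{5} + 1 = \left(\frac{3}{5} - \frac{3}{P}\right) + 1 = \frac{8}{5} - \frac{3}{P}$)
$44 b{\left(-5 \right)} 3 + 107 = 44 \left(\frac{8}{5} - \frac{3}{-5}\right) 3 + 107 = 44 \left(\frac{8}{5} - - \frac{3}{5}\right) 3 + 107 = 44 \left(\frac{8}{5} + \frac{3}{5}\right) 3 + 107 = 44 \cdot \frac{11}{5} \cdot 3 + 107 = 44 \cdot \frac{33}{5} + 107 = \frac{1452}{5} + 107 = \frac{1987}{5}$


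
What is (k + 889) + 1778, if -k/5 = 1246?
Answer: -3563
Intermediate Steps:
k = -6230 (k = -5*1246 = -6230)
(k + 889) + 1778 = (-6230 + 889) + 1778 = -5341 + 1778 = -3563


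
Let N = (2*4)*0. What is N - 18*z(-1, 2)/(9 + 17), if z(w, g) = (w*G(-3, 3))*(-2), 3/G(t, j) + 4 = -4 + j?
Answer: 54/65 ≈ 0.83077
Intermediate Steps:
G(t, j) = 3/(-8 + j) (G(t, j) = 3/(-4 + (-4 + j)) = 3/(-8 + j))
z(w, g) = 6*w/5 (z(w, g) = (w*(3/(-8 + 3)))*(-2) = (w*(3/(-5)))*(-2) = (w*(3*(-⅕)))*(-2) = (w*(-⅗))*(-2) = -3*w/5*(-2) = 6*w/5)
N = 0 (N = 8*0 = 0)
N - 18*z(-1, 2)/(9 + 17) = 0 - 18*(6/5)*(-1)/(9 + 17) = 0 - (-108)/(5*26) = 0 - 18*(-3/65) = 0 + 54/65 = 54/65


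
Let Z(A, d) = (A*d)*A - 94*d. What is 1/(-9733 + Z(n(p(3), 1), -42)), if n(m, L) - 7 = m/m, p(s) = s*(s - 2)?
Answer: -1/8473 ≈ -0.00011802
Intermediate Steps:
p(s) = s*(-2 + s)
n(m, L) = 8 (n(m, L) = 7 + m/m = 7 + 1 = 8)
Z(A, d) = -94*d + d*A² (Z(A, d) = d*A² - 94*d = -94*d + d*A²)
1/(-9733 + Z(n(p(3), 1), -42)) = 1/(-9733 - 42*(-94 + 8²)) = 1/(-9733 - 42*(-94 + 64)) = 1/(-9733 - 42*(-30)) = 1/(-9733 + 1260) = 1/(-8473) = -1/8473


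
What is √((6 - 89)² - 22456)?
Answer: I*√15567 ≈ 124.77*I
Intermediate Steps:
√((6 - 89)² - 22456) = √((-83)² - 22456) = √(6889 - 22456) = √(-15567) = I*√15567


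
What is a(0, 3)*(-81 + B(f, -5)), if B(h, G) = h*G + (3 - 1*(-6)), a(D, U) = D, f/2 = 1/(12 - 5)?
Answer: 0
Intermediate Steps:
f = 2/7 (f = 2/(12 - 5) = 2/7 ≈ 0.28571)
B(h, G) = 9 + G*h (B(h, G) = G*h + (3 + 6) = G*h + 9 = 9 + G*h)
a(0, 3)*(-81 + B(f, -5)) = 0*(-81 + (9 - 5*2/7)) = 0*(-81 + (9 - 10/7)) = 0*(-81 + 53/7) = 0*(-514/7) = 0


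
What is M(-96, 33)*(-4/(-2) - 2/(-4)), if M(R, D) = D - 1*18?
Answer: 75/2 ≈ 37.500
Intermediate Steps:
M(R, D) = -18 + D (M(R, D) = D - 18 = -18 + D)
M(-96, 33)*(-4/(-2) - 2/(-4)) = (-18 + 33)*(-4/(-2) - 2/(-4)) = 15*(-4*(-½) - 2*(-¼)) = 15*(2 + ½) = 15*(5/2) = 75/2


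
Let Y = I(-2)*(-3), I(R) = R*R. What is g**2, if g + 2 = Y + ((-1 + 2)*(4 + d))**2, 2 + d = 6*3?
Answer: 148996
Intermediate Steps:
d = 16 (d = -2 + 6*3 = -2 + 18 = 16)
I(R) = R**2
Y = -12 (Y = (-2)**2*(-3) = 4*(-3) = -12)
g = 386 (g = -2 + (-12 + ((-1 + 2)*(4 + 16))**2) = -2 + (-12 + (1*20)**2) = -2 + (-12 + 20**2) = -2 + (-12 + 400) = -2 + 388 = 386)
g**2 = 386**2 = 148996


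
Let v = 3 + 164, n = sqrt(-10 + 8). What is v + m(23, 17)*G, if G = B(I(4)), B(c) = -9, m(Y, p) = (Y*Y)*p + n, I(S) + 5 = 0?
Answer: -80770 - 9*I*sqrt(2) ≈ -80770.0 - 12.728*I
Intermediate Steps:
I(S) = -5 (I(S) = -5 + 0 = -5)
n = I*sqrt(2) (n = sqrt(-2) = I*sqrt(2) ≈ 1.4142*I)
m(Y, p) = I*sqrt(2) + p*Y**2 (m(Y, p) = (Y*Y)*p + I*sqrt(2) = Y**2*p + I*sqrt(2) = p*Y**2 + I*sqrt(2) = I*sqrt(2) + p*Y**2)
v = 167
G = -9
v + m(23, 17)*G = 167 + (I*sqrt(2) + 17*23**2)*(-9) = 167 + (I*sqrt(2) + 17*529)*(-9) = 167 + (I*sqrt(2) + 8993)*(-9) = 167 + (8993 + I*sqrt(2))*(-9) = 167 + (-80937 - 9*I*sqrt(2)) = -80770 - 9*I*sqrt(2)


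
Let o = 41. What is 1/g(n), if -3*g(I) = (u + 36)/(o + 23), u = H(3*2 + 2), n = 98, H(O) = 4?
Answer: -24/5 ≈ -4.8000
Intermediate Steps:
u = 4
g(I) = -5/24 (g(I) = -(4 + 36)/(3*(41 + 23)) = -40/(3*64) = -1/3*5/8 = -5/24)
1/g(n) = 1/(-5/24) = -24/5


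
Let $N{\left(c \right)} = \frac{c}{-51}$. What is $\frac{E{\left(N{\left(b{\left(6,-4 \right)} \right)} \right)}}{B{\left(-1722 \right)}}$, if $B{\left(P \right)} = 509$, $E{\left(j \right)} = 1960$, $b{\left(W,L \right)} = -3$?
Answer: $\frac{1960}{509} \approx 3.8507$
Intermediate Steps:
$N{\left(c \right)} = - \frac{c}{51}$ ($N{\left(c \right)} = c \left(- \frac{1}{51}\right) = - \frac{c}{51}$)
$\frac{E{\left(N{\left(b{\left(6,-4 \right)} \right)} \right)}}{B{\left(-1722 \right)}} = \frac{1960}{509}$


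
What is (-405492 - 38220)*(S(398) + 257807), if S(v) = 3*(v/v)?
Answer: -114393390720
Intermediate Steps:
S(v) = 3 (S(v) = 3*1 = 3)
(-405492 - 38220)*(S(398) + 257807) = (-405492 - 38220)*(3 + 257807) = -443712*257810 = -114393390720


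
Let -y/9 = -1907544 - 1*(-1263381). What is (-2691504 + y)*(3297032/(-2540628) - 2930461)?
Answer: -642348915853729945/70573 ≈ -9.1019e+12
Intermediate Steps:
y = 5797467 (y = -9*(-1907544 - 1*(-1263381)) = -9*(-1907544 + 1263381) = -9*(-644163) = 5797467)
(-2691504 + y)*(3297032/(-2540628) - 2930461) = (-2691504 + 5797467)*(3297032/(-2540628) - 2930461) = 3105963*(3297032*(-1/2540628) - 2930461) = 3105963*(-824258/635157 - 2930461) = 3105963*(-1861303641635/635157) = -642348915853729945/70573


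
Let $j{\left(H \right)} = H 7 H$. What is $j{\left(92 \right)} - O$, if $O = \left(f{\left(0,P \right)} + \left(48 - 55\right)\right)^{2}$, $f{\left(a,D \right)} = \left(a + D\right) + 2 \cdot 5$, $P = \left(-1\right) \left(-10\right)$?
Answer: $59079$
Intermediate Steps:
$j{\left(H \right)} = 7 H^{2}$ ($j{\left(H \right)} = 7 H H = 7 H^{2}$)
$P = 10$
$f{\left(a,D \right)} = 10 + D + a$ ($f{\left(a,D \right)} = \left(D + a\right) + 10 = 10 + D + a$)
$O = 169$ ($O = \left(\left(10 + 10 + 0\right) + \left(48 - 55\right)\right)^{2} = \left(20 + \left(48 - 55\right)\right)^{2} = \left(20 - 7\right)^{2} = 13^{2} = 169$)
$j{\left(92 \right)} - O = 7 \cdot 92^{2} - 169 = 7 \cdot 8464 - 169 = 59248 - 169 = 59079$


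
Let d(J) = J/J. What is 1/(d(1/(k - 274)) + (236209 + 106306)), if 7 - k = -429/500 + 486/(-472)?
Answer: 1/342516 ≈ 2.9196e-6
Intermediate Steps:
k = 131093/14750 (k = 7 - (-429/500 + 486/(-472)) = 7 - (-429*1/500 + 486*(-1/472)) = 7 - (-429/500 - 243/236) = 7 - 1*(-27843/14750) = 7 + 27843/14750 = 131093/14750 ≈ 8.8877)
d(J) = 1
1/(d(1/(k - 274)) + (236209 + 106306)) = 1/(1 + (236209 + 106306)) = 1/(1 + 342515) = 1/342516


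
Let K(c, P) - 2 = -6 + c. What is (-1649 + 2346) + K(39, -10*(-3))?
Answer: 732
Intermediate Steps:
K(c, P) = -4 + c (K(c, P) = 2 + (-6 + c) = -4 + c)
(-1649 + 2346) + K(39, -10*(-3)) = (-1649 + 2346) + (-4 + 39) = 697 + 35 = 732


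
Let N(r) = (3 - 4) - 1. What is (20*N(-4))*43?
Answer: -1720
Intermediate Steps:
N(r) = -2 (N(r) = -1 - 1 = -2)
(20*N(-4))*43 = (20*(-2))*43 = -40*43 = -1720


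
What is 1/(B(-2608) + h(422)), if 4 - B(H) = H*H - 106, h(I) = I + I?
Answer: -1/6800710 ≈ -1.4704e-7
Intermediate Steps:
h(I) = 2*I
B(H) = 110 - H**2 (B(H) = 4 - (H*H - 106) = 4 - (H**2 - 106) = 4 - (-106 + H**2) = 4 + (106 - H**2) = 110 - H**2)
1/(B(-2608) + h(422)) = 1/((110 - 1*(-2608)**2) + 2*422) = 1/((110 - 1*6801664) + 844) = 1/((110 - 6801664) + 844) = 1/(-6801554 + 844) = 1/(-6800710) = -1/6800710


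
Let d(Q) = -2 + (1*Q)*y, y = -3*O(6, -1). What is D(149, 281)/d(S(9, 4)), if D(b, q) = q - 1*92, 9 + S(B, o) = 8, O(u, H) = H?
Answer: -189/5 ≈ -37.800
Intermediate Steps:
S(B, o) = -1 (S(B, o) = -9 + 8 = -1)
D(b, q) = -92 + q (D(b, q) = q - 92 = -92 + q)
y = 3 (y = -3*(-1) = 3)
d(Q) = -2 + 3*Q (d(Q) = -2 + (1*Q)*3 = -2 + Q*3 = -2 + 3*Q)
D(149, 281)/d(S(9, 4)) = (-92 + 281)/(-2 + 3*(-1)) = 189/(-2 - 3) = 189/(-5) = 189*(-⅕) = -189/5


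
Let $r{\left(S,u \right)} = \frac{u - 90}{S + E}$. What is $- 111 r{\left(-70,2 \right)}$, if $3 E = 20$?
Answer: $- \frac{14652}{95} \approx -154.23$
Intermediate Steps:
$E = \frac{20}{3}$ ($E = \frac{1}{3} \cdot 20 = \frac{20}{3} \approx 6.6667$)
$r{\left(S,u \right)} = \frac{-90 + u}{\frac{20}{3} + S}$ ($r{\left(S,u \right)} = \frac{u - 90}{S + \frac{20}{3}} = \frac{-90 + u}{\frac{20}{3} + S}$)
$- 111 r{\left(-70,2 \right)} = - 111 \frac{3 \left(-90 + 2\right)}{20 + 3 \left(-70\right)} = - 111 \cdot 3 \frac{1}{20 - 210} \left(-88\right) = - 111 \cdot 3 \frac{1}{-190} \left(-88\right) = - 111 \cdot 3 \left(- \frac{1}{190}\right) \left(-88\right) = \left(-111\right) \frac{132}{95} = - \frac{14652}{95}$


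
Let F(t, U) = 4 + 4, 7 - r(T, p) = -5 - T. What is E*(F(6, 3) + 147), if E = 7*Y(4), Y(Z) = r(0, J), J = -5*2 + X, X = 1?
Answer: 13020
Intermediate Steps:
J = -9 (J = -5*2 + 1 = -10 + 1 = -9)
r(T, p) = 12 + T (r(T, p) = 7 - (-5 - T) = 7 + (5 + T) = 12 + T)
Y(Z) = 12 (Y(Z) = 12 + 0 = 12)
F(t, U) = 8
E = 84 (E = 7*12 = 84)
E*(F(6, 3) + 147) = 84*(8 + 147) = 84*155 = 13020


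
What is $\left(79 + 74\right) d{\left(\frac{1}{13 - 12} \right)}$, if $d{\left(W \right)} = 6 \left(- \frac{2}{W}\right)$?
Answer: $-1836$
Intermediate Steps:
$d{\left(W \right)} = - \frac{12}{W}$
$\left(79 + 74\right) d{\left(\frac{1}{13 - 12} \right)} = \left(79 + 74\right) \left(- \frac{12}{\frac{1}{13 - 12}}\right) = 153 \left(- \frac{12}{1^{-1}}\right) = 153 \left(- \frac{12}{1}\right) = 153 \left(\left(-12\right) 1\right) = 153 \left(-12\right) = -1836$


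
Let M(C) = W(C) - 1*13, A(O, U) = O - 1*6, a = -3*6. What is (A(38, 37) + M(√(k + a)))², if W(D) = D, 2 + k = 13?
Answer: (19 + I*√7)² ≈ 354.0 + 100.54*I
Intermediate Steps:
k = 11 (k = -2 + 13 = 11)
a = -18
A(O, U) = -6 + O (A(O, U) = O - 6 = -6 + O)
M(C) = -13 + C (M(C) = C - 1*13 = C - 13 = -13 + C)
(A(38, 37) + M(√(k + a)))² = ((-6 + 38) + (-13 + √(11 - 18)))² = (32 + (-13 + √(-7)))² = (32 + (-13 + I*√7))² = (19 + I*√7)²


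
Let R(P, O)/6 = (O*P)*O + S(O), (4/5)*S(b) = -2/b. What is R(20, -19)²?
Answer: 677485379025/361 ≈ 1.8767e+9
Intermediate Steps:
S(b) = -5/(2*b) (S(b) = 5*(-2/b)/4 = -5/(2*b))
R(P, O) = -15/O + 6*P*O² (R(P, O) = 6*((O*P)*O - 5/(2*O)) = 6*(P*O² - 5/(2*O)) = 6*(-5/(2*O) + P*O²) = -15/O + 6*P*O²)
R(20, -19)² = (3*(-5 + 2*20*(-19)³)/(-19))² = (3*(-1/19)*(-5 + 2*20*(-6859)))² = (3*(-1/19)*(-5 - 274360))² = (3*(-1/19)*(-274365))² = (823095/19)² = 677485379025/361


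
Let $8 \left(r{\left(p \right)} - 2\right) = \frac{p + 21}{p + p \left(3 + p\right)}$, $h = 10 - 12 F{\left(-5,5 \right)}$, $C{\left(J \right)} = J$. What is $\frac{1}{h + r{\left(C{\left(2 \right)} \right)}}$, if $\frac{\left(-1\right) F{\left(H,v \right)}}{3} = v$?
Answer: $\frac{96}{18455} \approx 0.0052018$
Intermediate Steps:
$F{\left(H,v \right)} = - 3 v$
$h = 190$ ($h = 10 - 12 \left(\left(-3\right) 5\right) = 10 - -180 = 10 + 180 = 190$)
$r{\left(p \right)} = 2 + \frac{21 + p}{8 \left(p + p \left(3 + p\right)\right)}$ ($r{\left(p \right)} = 2 + \frac{\left(p + 21\right) \frac{1}{p + p \left(3 + p\right)}}{8} = 2 + \frac{\left(21 + p\right) \frac{1}{p + p \left(3 + p\right)}}{8} = 2 + \frac{\frac{1}{p + p \left(3 + p\right)} \left(21 + p\right)}{8} = 2 + \frac{21 + p}{8 \left(p + p \left(3 + p\right)\right)}$)
$\frac{1}{h + r{\left(C{\left(2 \right)} \right)}} = \frac{1}{190 + \frac{21 + 16 \cdot 2^{2} + 65 \cdot 2}{8 \cdot 2 \left(4 + 2\right)}} = \frac{1}{190 + \frac{1}{8} \cdot \frac{1}{2} \cdot \frac{1}{6} \left(21 + 16 \cdot 4 + 130\right)} = \frac{1}{190 + \frac{1}{8} \cdot \frac{1}{2} \cdot \frac{1}{6} \left(21 + 64 + 130\right)} = \frac{1}{190 + \frac{1}{8} \cdot \frac{1}{2} \cdot \frac{1}{6} \cdot 215} = \frac{1}{190 + \frac{215}{96}} = \frac{1}{\frac{18455}{96}} = \frac{96}{18455}$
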